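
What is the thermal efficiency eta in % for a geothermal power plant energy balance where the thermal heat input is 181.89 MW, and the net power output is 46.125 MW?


eta = W_net / Q_in * 100
eta = 46.125 / 181.89 * 100
eta = 25.359 %


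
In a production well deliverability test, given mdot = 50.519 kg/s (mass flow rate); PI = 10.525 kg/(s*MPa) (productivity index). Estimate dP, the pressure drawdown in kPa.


dP = mdot * 1000 / PI
dP = 50.519 * 1000 / 10.525
dP = 4799.9 kPa


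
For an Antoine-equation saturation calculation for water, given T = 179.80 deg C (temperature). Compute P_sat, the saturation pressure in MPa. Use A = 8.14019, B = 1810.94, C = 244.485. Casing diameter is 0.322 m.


P_sat = 10^(A - B/(C + T)) / 760 * 0.101325
P_sat = 10^(8.14019 - 1810.94/(244.485 + 179.80)) / 760 * 0.101325
P_sat = 0.99284 MPa


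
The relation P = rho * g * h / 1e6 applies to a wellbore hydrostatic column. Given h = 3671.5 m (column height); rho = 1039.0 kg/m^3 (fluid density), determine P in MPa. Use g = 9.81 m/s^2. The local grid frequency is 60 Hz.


P = rho * g * h / 1e6
P = 1039.0 * 9.81 * 3671.5 / 1e6
P = 37.422 MPa


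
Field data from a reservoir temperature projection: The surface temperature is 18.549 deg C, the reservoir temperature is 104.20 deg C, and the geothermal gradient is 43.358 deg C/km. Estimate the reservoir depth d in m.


d = (T_res - T_surf) / grad * 1000
d = (104.20 - 18.549) / 43.358 * 1000
d = 1975.4 m


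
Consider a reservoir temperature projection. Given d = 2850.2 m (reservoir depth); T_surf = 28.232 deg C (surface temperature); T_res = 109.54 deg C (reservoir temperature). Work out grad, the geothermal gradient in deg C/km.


grad = (T_res - T_surf) / d * 1000
grad = (109.54 - 28.232) / 2850.2 * 1000
grad = 28.527 deg C/km


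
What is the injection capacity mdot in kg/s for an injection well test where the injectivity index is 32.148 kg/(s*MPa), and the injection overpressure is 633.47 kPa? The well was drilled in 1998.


mdot = II * dP / 1000
mdot = 32.148 * 633.47 / 1000
mdot = 20.365 kg/s


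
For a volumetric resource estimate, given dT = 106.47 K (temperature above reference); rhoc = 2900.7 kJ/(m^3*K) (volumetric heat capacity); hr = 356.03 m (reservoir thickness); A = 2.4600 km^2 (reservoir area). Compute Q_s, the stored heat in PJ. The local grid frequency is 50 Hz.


Step 1: Vr = A*1e6*hr = 2.46*1e6*356.03 = 8.758338e+08 m^3
Step 2: Q_s = Vr*rhoc*dT/1e12 = 8.758338e+08*2900.7*106.47/1e12 = 270.49 PJ
Q_s = 270.49 PJ


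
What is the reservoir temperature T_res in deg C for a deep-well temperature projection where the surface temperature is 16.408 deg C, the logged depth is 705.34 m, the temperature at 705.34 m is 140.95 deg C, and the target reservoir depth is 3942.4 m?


Step 1: grad = (T_d1 - T_surf)/d1 * 1000 = (140.95 - 16.408)/705.34 * 1000 = 176.5702 deg C/km
Step 2: T_res = T_surf + grad*d2/1000 = 16.408 + 176.5702*3942.4/1000 = 712.52 deg C
T_res = 712.52 deg C


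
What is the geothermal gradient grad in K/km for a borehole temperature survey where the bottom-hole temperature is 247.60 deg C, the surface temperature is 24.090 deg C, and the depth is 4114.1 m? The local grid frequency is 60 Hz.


grad = (T_d - T_surf) / d * 1000
grad = (247.60 - 24.090) / 4114.1 * 1000
grad = 54.32780 deg C/km
Convert: 54.32780 deg C/km * 1.0 = 54.328 K/km
grad = 54.328 K/km


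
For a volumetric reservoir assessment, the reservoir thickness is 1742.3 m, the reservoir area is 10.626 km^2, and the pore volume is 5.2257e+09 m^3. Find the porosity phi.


phi = Vp / (A * 1e6 * hr)
phi = 5.2257e+09 / (10.626 * 1e6 * 1742.3)
phi = 0.28226


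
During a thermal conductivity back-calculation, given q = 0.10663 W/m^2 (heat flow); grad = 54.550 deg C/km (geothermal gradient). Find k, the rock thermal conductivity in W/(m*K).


k = q / (grad / 1000)
k = 0.10663 / (54.550 / 1000)
k = 1.9547 W/(m*K)


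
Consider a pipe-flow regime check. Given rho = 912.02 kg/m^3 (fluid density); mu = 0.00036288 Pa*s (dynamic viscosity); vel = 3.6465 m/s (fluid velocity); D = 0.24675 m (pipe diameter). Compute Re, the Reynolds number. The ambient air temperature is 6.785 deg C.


Re = rho * vel * D / mu
Re = 912.02 * 3.6465 * 0.24675 / 0.00036288
Re = 2.2614e+06


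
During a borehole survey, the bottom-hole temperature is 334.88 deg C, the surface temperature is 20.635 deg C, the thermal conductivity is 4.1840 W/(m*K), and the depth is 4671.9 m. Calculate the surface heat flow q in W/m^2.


Step 1: grad = (T_d - T_surf)/d * 1000 = (334.88 - 20.635)/4671.9 * 1000 = 67.26278 deg C/km
Step 2: q = k * grad / 1000 = 4.184 * 67.26278 / 1000 = 0.28143 W/m^2
q = 0.28143 W/m^2


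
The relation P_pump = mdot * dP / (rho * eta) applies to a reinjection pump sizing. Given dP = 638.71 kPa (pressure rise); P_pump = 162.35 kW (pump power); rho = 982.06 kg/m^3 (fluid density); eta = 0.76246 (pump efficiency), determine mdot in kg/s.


mdot = P_pump * rho * eta / dP
mdot = 162.35 * 982.06 * 0.76246 / 638.71
mdot = 190.33 kg/s


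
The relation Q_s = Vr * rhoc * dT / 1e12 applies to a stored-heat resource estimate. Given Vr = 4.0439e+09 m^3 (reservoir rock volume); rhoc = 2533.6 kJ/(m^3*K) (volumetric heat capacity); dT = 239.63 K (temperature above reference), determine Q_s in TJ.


Q_s = Vr * rhoc * dT / 1e12
Q_s = 4.0439e+09 * 2533.6 * 239.63 / 1e12
Q_s = 2455.159 PJ
Convert: 2455.159 PJ * 1000.0 = 2.4552e+06 TJ
Q_s = 2.4552e+06 TJ


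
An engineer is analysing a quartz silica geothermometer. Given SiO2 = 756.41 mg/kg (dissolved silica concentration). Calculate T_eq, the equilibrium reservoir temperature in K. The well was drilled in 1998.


T_eq = 1309 / (5.19 - log10(SiO2)) - 273.15
T_eq = 1309 / (5.19 - log10(756.41)) - 273.15
T_eq = 293.2120 deg C
Convert to K: 293.2120 + 273.15 = 566.36 K
T_eq = 566.36 K


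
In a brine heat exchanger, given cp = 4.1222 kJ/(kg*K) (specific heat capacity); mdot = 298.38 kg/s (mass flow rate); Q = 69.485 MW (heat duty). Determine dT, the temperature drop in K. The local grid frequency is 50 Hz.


dT = Q * 1000 / (mdot * cp)
dT = 69.485 * 1000 / (298.38 * 4.1222)
dT = 56.493 K


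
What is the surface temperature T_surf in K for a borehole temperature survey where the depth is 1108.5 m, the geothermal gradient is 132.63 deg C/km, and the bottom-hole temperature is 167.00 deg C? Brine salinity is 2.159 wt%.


T_surf = T_d - grad * d / 1000
T_surf = 167.00 - 132.63 * 1108.5 / 1000
T_surf = 19.97965 deg C
Convert to K: 19.97965 + 273.15 = 293.13 K
T_surf = 293.13 K


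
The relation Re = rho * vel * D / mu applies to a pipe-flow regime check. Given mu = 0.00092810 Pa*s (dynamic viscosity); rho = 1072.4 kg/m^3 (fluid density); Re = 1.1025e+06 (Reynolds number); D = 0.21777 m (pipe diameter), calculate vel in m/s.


vel = Re * mu / (rho * D)
vel = 1.1025e+06 * 0.00092810 / (1072.4 * 0.21777)
vel = 4.3815 m/s


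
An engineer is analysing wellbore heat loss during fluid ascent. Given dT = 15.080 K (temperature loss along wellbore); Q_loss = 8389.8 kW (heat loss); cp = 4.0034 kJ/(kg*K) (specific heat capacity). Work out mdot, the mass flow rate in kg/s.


mdot = Q_loss / (cp * dT)
mdot = 8389.8 / (4.0034 * 15.080)
mdot = 138.97 kg/s


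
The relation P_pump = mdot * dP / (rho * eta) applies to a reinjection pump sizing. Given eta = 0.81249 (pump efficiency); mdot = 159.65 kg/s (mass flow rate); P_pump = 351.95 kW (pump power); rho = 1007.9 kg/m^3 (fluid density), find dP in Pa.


dP = P_pump * rho * eta / mdot
dP = 351.95 * 1007.9 * 0.81249 / 159.65
dP = 1805.292 kPa
Convert: 1805.292 kPa * 1000.0 = 1.8053e+06 Pa
dP = 1.8053e+06 Pa


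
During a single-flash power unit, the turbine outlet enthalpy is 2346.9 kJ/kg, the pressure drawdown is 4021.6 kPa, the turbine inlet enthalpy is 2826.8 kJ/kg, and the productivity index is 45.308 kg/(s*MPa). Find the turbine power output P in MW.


Step 1: mdot = PI * dP / 1000 = 45.308 * 4021.6 / 1000 = 182.2107 kg/s
Step 2: P = mdot*(h_in - h_out)/1000 = 182.2107*(2826.8 - 2346.9)/1000 = 87.443 MW
P = 87.443 MW


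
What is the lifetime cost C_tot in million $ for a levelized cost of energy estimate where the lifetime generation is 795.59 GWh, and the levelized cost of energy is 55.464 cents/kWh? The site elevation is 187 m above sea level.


C_tot = LCOE / 100 * E_tot
C_tot = 55.464 / 100 * 795.59
C_tot = 441.27 million $


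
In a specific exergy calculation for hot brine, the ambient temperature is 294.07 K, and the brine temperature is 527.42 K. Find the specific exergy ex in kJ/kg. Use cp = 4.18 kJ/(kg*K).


ex = cp * ((T_b - T_0) - T_0 * ln(T_b/T_0))
ex = 4.18 * ((527.42 - 294.07) - 294.07 * ln(527.42/294.07))
ex = 257.32 kJ/kg


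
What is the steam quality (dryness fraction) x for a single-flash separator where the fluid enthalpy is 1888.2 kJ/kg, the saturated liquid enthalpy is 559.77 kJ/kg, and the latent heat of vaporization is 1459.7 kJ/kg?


x = (h - hf) / hfg
x = (1888.2 - 559.77) / 1459.7
x = 0.91007


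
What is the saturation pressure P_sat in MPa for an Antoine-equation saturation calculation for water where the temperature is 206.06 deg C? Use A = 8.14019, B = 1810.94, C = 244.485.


P_sat = 10^(A - B/(C + T)) / 760 * 0.101325
P_sat = 10^(8.14019 - 1810.94/(244.485 + 206.06)) / 760 * 0.101325
P_sat = 1.7606 MPa


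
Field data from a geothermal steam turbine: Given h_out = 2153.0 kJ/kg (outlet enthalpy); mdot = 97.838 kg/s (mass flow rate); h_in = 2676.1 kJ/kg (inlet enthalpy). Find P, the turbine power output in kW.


P = mdot * (h_in - h_out) / 1000
P = 97.838 * (2676.1 - 2153.0) / 1000
P = 51.17906 MW
Convert: 51.17906 MW * 1000.0 = 51179 kW
P = 51179 kW


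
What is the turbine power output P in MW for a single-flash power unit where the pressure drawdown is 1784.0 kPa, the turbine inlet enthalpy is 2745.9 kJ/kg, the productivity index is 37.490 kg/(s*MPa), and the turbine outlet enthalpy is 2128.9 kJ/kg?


Step 1: mdot = PI * dP / 1000 = 37.49 * 1784.0 / 1000 = 66.88216 kg/s
Step 2: P = mdot*(h_in - h_out)/1000 = 66.88216*(2745.9 - 2128.9)/1000 = 41.266 MW
P = 41.266 MW


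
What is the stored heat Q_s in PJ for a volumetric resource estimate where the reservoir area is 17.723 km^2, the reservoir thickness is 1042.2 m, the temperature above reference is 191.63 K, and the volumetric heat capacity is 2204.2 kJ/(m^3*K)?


Step 1: Vr = A*1e6*hr = 17.723*1e6*1042.2 = 1.847091e+10 m^3
Step 2: Q_s = Vr*rhoc*dT/1e12 = 1.847091e+10*2204.2*191.63/1e12 = 7801.9 PJ
Q_s = 7801.9 PJ


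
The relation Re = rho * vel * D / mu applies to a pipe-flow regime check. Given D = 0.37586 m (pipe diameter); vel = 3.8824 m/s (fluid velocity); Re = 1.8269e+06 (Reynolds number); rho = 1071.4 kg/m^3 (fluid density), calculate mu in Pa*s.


mu = rho * vel * D / Re
mu = 1071.4 * 3.8824 * 0.37586 / 1.8269e+06
mu = 0.00085578 Pa*s


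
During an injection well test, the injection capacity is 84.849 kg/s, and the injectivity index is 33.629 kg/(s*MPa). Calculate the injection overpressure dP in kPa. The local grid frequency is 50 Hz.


dP = mdot * 1000 / II
dP = 84.849 * 1000 / 33.629
dP = 2523.1 kPa


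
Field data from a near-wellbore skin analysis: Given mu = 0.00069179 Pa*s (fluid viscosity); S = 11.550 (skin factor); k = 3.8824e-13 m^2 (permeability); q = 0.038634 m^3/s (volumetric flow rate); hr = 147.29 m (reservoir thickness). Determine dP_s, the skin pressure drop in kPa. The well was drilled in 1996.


dP_s = S * q * mu / (2*pi*k*hr) / 1000
dP_s = 11.550 * 0.038634 * 0.00069179 / (2*pi*3.8824e-13*147.29) / 1000
dP_s = 859.16 kPa


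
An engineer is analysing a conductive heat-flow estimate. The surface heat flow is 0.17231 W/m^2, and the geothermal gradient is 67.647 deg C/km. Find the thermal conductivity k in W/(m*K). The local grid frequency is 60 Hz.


k = q * 1000 / grad
k = 0.17231 * 1000 / 67.647
k = 2.5472 W/(m*K)


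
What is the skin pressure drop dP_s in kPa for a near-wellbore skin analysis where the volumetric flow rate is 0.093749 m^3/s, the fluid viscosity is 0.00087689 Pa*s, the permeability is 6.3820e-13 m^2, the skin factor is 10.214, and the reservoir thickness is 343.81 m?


dP_s = S * q * mu / (2*pi*k*hr) / 1000
dP_s = 10.214 * 0.093749 * 0.00087689 / (2*pi*6.3820e-13*343.81) / 1000
dP_s = 609.05 kPa


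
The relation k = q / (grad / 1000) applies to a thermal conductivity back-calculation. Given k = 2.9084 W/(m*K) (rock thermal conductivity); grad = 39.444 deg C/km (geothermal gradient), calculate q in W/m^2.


q = k * grad / 1000
q = 2.9084 * 39.444 / 1000
q = 0.11472 W/m^2


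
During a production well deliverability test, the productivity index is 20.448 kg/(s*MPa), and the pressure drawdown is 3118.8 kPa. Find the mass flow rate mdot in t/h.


mdot = PI * dP / 1000
mdot = 20.448 * 3118.8 / 1000
mdot = 63.77322 kg/s
Convert: 63.77322 kg/s * 3.6 = 229.58 t/h
mdot = 229.58 t/h


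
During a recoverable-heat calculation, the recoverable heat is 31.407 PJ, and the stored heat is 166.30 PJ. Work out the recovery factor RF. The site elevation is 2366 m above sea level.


RF = Q_rec / Q_s
RF = 31.407 / 166.30
RF = 0.18886


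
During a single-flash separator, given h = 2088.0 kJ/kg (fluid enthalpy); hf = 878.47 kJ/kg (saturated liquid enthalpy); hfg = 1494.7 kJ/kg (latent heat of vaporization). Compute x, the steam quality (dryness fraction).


x = (h - hf) / hfg
x = (2088.0 - 878.47) / 1494.7
x = 0.80921


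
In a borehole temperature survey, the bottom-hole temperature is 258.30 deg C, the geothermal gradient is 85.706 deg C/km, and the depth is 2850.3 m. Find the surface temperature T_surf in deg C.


T_surf = T_d - grad * d / 1000
T_surf = 258.30 - 85.706 * 2850.3 / 1000
T_surf = 14.012 deg C


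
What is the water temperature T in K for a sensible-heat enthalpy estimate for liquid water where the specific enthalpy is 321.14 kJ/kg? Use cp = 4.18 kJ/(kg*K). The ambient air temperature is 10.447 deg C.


T = h / cp
T = 321.14 / 4.18
T = 76.82775 deg C
Convert to K: 76.82775 + 273.15 = 349.98 K
T = 349.98 K


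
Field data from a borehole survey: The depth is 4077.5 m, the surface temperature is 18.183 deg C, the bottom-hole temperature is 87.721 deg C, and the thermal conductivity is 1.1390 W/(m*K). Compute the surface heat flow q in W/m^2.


Step 1: grad = (T_d - T_surf)/d * 1000 = (87.721 - 18.183)/4077.5 * 1000 = 17.05408 deg C/km
Step 2: q = k * grad / 1000 = 1.139 * 17.05408 / 1000 = 0.019425 W/m^2
q = 0.019425 W/m^2


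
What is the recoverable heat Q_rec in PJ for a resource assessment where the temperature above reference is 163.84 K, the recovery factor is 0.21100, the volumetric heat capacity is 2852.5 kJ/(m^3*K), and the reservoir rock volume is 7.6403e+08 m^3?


Step 1: Q_s = Vr*rhoc*dT/1e12 = 7.6403e+08*2852.5*163.84/1e12 = 357.0722 PJ
Step 2: Q_rec = Q_s * RF = 357.0722 * 0.211 = 75.342 PJ
Q_rec = 75.342 PJ


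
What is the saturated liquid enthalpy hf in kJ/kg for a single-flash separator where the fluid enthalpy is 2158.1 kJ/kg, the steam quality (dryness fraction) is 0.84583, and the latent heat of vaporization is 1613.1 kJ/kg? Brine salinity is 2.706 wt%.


hf = h - x * hfg
hf = 2158.1 - 0.84583 * 1613.1
hf = 793.69 kJ/kg


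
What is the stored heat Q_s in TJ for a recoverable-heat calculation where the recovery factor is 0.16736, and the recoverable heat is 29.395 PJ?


Q_s = Q_rec / RF
Q_s = 29.395 / 0.16736
Q_s = 175.6393 PJ
Convert: 175.6393 PJ * 1000.0 = 1.7564e+05 TJ
Q_s = 1.7564e+05 TJ


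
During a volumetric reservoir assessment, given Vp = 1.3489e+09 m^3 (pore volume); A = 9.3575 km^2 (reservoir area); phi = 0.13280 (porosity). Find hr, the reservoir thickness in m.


hr = Vp / (A * 1e6 * phi)
hr = 1.3489e+09 / (9.3575 * 1e6 * 0.13280)
hr = 1085.5 m


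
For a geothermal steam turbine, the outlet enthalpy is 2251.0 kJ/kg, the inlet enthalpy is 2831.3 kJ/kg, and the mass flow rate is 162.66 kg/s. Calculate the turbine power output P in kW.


P = mdot * (h_in - h_out) / 1000
P = 162.66 * (2831.3 - 2251.0) / 1000
P = 94.39160 MW
Convert: 94.39160 MW * 1000.0 = 94392 kW
P = 94392 kW


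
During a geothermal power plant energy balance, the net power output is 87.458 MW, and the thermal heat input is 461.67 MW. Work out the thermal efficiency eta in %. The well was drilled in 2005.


eta = W_net / Q_in * 100
eta = 87.458 / 461.67 * 100
eta = 18.944 %


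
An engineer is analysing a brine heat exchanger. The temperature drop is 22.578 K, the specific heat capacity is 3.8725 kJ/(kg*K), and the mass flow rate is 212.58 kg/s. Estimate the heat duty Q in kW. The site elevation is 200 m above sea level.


Q = mdot * cp * dT / 1000
Q = 212.58 * 3.8725 * 22.578 / 1000
Q = 18.58657 MW
Convert: 18.58657 MW * 1000.0 = 18587 kW
Q = 18587 kW


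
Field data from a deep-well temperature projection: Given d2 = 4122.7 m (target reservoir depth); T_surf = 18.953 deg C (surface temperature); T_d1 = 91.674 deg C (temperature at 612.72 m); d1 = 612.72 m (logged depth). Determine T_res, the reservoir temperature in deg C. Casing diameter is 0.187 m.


Step 1: grad = (T_d1 - T_surf)/d1 * 1000 = (91.674 - 18.953)/612.72 * 1000 = 118.6855 deg C/km
Step 2: T_res = T_surf + grad*d2/1000 = 18.953 + 118.6855*4122.7/1000 = 508.26 deg C
T_res = 508.26 deg C


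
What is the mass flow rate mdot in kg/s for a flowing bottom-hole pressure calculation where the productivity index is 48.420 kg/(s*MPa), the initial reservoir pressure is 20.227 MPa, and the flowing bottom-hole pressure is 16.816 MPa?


mdot = (P_i - P_wf) * PI
mdot = (20.227 - 16.816) * 48.420
mdot = 165.16 kg/s


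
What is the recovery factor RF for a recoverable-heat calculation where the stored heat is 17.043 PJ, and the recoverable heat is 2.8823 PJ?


RF = Q_rec / Q_s
RF = 2.8823 / 17.043
RF = 0.16912


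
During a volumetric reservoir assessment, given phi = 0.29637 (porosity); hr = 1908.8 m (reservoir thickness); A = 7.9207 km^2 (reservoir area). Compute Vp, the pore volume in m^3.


Vp = A * 1e6 * hr * phi
Vp = 7.9207 * 1e6 * 1908.8 * 0.29637
Vp = 4.4808e+09 m^3


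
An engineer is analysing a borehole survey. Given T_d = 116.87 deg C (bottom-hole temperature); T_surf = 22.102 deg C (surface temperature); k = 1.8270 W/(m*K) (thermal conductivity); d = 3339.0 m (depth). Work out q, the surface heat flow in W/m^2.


Step 1: grad = (T_d - T_surf)/d * 1000 = (116.87 - 22.102)/3339.0 * 1000 = 28.38215 deg C/km
Step 2: q = k * grad / 1000 = 1.827 * 28.38215 / 1000 = 0.051854 W/m^2
q = 0.051854 W/m^2


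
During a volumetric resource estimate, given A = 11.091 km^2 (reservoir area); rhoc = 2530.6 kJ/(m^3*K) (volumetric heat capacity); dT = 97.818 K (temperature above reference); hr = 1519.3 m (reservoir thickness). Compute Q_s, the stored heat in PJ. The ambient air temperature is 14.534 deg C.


Step 1: Vr = A*1e6*hr = 11.091*1e6*1519.3 = 1.685056e+10 m^3
Step 2: Q_s = Vr*rhoc*dT/1e12 = 1.685056e+10*2530.6*97.818/1e12 = 4171.2 PJ
Q_s = 4171.2 PJ


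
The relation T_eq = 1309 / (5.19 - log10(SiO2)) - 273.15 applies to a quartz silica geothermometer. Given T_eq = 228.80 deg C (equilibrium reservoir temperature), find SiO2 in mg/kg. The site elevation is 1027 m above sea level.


SiO2 = 10^(5.19 - 1309/(T_eq + 273.15))
SiO2 = 10^(5.19 - 1309/(228.80 + 273.15))
SiO2 = 382.09 mg/kg


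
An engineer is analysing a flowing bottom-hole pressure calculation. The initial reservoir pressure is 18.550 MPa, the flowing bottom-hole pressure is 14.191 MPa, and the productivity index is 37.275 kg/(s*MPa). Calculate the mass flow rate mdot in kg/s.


mdot = (P_i - P_wf) * PI
mdot = (18.550 - 14.191) * 37.275
mdot = 162.48 kg/s


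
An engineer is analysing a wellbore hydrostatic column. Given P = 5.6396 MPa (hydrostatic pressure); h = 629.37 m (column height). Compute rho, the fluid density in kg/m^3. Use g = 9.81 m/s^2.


rho = P * 1e6 / (g * h)
rho = 5.6396 * 1e6 / (9.81 * 629.37)
rho = 913.43 kg/m^3


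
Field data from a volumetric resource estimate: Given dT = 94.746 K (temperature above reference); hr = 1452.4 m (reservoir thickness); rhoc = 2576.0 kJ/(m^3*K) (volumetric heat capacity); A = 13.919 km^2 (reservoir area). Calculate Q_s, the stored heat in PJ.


Step 1: Vr = A*1e6*hr = 13.919*1e6*1452.4 = 2.021596e+10 m^3
Step 2: Q_s = Vr*rhoc*dT/1e12 = 2.021596e+10*2576.0*94.746/1e12 = 4934.0 PJ
Q_s = 4934.0 PJ


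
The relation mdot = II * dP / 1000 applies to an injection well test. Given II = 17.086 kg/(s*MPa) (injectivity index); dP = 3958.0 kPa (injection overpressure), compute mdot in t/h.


mdot = II * dP / 1000
mdot = 17.086 * 3958.0 / 1000
mdot = 67.62639 kg/s
Convert: 67.62639 kg/s * 3.6 = 243.46 t/h
mdot = 243.46 t/h


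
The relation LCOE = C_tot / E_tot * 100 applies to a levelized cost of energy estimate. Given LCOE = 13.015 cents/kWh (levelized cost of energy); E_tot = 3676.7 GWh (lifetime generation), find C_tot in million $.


C_tot = LCOE / 100 * E_tot
C_tot = 13.015 / 100 * 3676.7
C_tot = 478.52 million $


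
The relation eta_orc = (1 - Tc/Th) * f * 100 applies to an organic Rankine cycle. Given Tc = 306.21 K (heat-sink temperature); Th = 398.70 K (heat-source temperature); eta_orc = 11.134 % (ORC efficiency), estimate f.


f = (eta_orc/100) / (1 - Tc/Th)
f = (11.134/100) / (1 - 306.21/398.70)
f = 0.47996


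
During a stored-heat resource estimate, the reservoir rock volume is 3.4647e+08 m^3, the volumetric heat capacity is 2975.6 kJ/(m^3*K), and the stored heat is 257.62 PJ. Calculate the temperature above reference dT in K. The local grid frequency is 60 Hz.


dT = Q_s * 1e12 / (Vr * rhoc)
dT = 257.62 * 1e12 / (3.4647e+08 * 2975.6)
dT = 249.88 K


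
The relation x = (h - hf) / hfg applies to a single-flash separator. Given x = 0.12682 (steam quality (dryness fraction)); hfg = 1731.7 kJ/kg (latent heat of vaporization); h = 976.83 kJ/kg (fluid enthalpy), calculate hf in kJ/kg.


hf = h - x * hfg
hf = 976.83 - 0.12682 * 1731.7
hf = 757.22 kJ/kg


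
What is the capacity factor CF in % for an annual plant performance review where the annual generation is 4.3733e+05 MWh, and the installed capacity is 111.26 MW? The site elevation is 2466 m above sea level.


CF = E_a / (cap * 8760) * 100
CF = 4.3733e+05 / (111.26 * 8760) * 100
CF = 44.871 %


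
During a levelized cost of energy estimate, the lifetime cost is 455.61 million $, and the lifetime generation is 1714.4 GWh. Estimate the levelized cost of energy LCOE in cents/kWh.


LCOE = C_tot / E_tot * 100
LCOE = 455.61 / 1714.4 * 100
LCOE = 26.575 cents/kWh


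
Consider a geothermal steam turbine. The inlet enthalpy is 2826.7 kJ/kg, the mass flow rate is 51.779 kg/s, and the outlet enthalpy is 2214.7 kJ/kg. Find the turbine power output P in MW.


P = mdot * (h_in - h_out) / 1000
P = 51.779 * (2826.7 - 2214.7) / 1000
P = 31.689 MW


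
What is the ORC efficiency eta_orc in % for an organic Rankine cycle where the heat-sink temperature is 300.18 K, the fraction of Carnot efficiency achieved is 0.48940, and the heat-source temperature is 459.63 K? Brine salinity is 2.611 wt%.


eta_orc = (1 - Tc/Th) * f * 100
eta_orc = (1 - 300.18/459.63) * 0.48940 * 100
eta_orc = 16.978 %


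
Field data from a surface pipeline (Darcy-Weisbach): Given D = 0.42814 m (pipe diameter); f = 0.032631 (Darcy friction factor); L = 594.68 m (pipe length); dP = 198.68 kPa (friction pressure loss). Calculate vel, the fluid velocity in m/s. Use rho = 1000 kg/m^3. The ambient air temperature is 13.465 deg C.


vel = sqrt(dP*1000*2*D / (f*L*rho))
vel = sqrt(198.68*1000*2*0.42814 / (0.032631*594.68*1000))
vel = 2.9609 m/s


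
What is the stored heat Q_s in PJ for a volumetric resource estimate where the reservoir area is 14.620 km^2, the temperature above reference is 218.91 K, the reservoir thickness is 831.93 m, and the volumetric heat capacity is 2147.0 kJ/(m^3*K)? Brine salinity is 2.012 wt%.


Step 1: Vr = A*1e6*hr = 14.62*1e6*831.93 = 1.216282e+10 m^3
Step 2: Q_s = Vr*rhoc*dT/1e12 = 1.216282e+10*2147.0*218.91/1e12 = 5716.5 PJ
Q_s = 5716.5 PJ


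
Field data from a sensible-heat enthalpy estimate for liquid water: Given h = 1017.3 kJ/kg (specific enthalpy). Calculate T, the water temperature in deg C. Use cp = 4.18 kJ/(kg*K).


T = h / cp
T = 1017.3 / 4.18
T = 243.37 deg C


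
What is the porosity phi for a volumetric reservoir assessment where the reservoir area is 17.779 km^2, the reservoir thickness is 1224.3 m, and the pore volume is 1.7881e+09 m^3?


phi = Vp / (A * 1e6 * hr)
phi = 1.7881e+09 / (17.779 * 1e6 * 1224.3)
phi = 0.082148


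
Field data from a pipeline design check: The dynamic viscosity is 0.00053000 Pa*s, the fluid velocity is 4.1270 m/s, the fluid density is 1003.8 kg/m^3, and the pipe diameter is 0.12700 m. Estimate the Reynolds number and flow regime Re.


Step 1: Re = rho*vel*D/mu = 1003.8*4.127*0.127/0.00053 = 9.9268e+05
Step 2: Re = 9.9268e+05 > 4000, so flow is turbulent.
Re = 9.9268e+05 (turbulent)


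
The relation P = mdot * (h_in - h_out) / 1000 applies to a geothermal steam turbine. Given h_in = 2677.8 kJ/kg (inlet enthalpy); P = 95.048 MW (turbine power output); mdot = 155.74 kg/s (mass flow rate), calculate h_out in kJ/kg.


h_out = h_in - P * 1000 / mdot
h_out = 2677.8 - 95.048 * 1000 / 155.74
h_out = 2067.5 kJ/kg


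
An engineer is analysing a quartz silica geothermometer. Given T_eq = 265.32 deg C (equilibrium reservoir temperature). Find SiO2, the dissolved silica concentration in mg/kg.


SiO2 = 10^(5.19 - 1309/(T_eq + 273.15))
SiO2 = 10^(5.19 - 1309/(265.32 + 273.15))
SiO2 = 574.17 mg/kg


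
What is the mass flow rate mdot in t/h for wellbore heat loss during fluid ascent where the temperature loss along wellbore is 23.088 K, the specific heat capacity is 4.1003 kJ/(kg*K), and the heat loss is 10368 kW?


mdot = Q_loss / (cp * dT)
mdot = 10368 / (4.1003 * 23.088)
mdot = 109.5199 kg/s
Convert: 109.5199 kg/s * 3.6 = 394.27 t/h
mdot = 394.27 t/h


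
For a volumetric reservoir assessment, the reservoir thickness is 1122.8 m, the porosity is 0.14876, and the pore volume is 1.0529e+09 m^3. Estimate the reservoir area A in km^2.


A = Vp / (1e6 * hr * phi)
A = 1.0529e+09 / (1e6 * 1122.8 * 0.14876)
A = 6.3037 km^2


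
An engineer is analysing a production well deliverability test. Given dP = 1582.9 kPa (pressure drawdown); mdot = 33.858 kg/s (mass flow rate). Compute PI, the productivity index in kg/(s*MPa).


PI = mdot * 1000 / dP
PI = 33.858 * 1000 / 1582.9
PI = 21.390 kg/(s*MPa)


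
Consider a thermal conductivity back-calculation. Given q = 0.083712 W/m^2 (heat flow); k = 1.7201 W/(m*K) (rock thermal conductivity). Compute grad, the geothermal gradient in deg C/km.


grad = q / k * 1000
grad = 0.083712 / 1.7201 * 1000
grad = 48.667 deg C/km


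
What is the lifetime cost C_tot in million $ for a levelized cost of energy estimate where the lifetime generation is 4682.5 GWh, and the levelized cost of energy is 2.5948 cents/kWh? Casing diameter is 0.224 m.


C_tot = LCOE / 100 * E_tot
C_tot = 2.5948 / 100 * 4682.5
C_tot = 121.50 million $


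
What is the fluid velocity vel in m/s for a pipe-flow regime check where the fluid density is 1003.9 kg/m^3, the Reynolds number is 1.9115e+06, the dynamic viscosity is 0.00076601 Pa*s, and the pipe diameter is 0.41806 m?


vel = Re * mu / (rho * D)
vel = 1.9115e+06 * 0.00076601 / (1003.9 * 0.41806)
vel = 3.4888 m/s


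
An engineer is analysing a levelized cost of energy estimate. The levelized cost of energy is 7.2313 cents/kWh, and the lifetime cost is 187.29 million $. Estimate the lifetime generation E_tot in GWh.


E_tot = C_tot / LCOE * 100
E_tot = 187.29 / 7.2313 * 100
E_tot = 2590.0 GWh


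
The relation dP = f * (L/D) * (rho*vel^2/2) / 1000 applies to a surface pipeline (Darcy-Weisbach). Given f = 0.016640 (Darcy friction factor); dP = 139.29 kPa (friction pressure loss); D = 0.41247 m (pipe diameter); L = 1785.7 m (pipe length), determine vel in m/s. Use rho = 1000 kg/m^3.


vel = sqrt(dP*1000*2*D / (f*L*rho))
vel = sqrt(139.29*1000*2*0.41247 / (0.016640*1785.7*1000))
vel = 1.9665 m/s


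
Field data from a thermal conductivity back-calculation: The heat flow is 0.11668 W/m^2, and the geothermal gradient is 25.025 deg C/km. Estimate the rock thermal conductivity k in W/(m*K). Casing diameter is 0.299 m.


k = q / (grad / 1000)
k = 0.11668 / (25.025 / 1000)
k = 4.6625 W/(m*K)


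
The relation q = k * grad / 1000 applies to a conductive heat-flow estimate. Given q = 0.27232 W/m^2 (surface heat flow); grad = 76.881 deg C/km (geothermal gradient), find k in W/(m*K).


k = q * 1000 / grad
k = 0.27232 * 1000 / 76.881
k = 3.5421 W/(m*K)


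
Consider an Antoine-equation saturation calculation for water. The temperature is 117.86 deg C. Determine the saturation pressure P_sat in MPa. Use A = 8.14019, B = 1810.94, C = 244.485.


P_sat = 10^(A - B/(C + T)) / 760 * 0.101325
P_sat = 10^(8.14019 - 1810.94/(244.485 + 117.86)) / 760 * 0.101325
P_sat = 0.18504 MPa


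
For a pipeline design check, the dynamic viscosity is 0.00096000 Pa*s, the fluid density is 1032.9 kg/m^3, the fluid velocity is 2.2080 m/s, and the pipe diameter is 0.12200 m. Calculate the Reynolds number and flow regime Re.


Step 1: Re = rho*vel*D/mu = 1032.9*2.208*0.122/0.00096 = 2.8983e+05
Step 2: Re = 2.8983e+05 > 4000, so flow is turbulent.
Re = 2.8983e+05 (turbulent)


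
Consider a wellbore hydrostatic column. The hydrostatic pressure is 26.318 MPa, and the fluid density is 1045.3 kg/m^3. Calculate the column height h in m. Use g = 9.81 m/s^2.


h = P * 1e6 / (g * rho)
h = 26.318 * 1e6 / (9.81 * 1045.3)
h = 2566.5 m


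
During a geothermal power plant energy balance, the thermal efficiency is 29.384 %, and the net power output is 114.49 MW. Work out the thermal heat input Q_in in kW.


Q_in = W_net / (eta / 100)
Q_in = 114.49 / (29.384 / 100)
Q_in = 389.6338 MW
Convert: 389.6338 MW * 1000.0 = 3.8963e+05 kW
Q_in = 3.8963e+05 kW


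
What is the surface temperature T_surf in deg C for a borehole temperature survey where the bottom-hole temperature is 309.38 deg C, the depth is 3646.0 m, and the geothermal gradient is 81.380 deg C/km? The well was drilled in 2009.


T_surf = T_d - grad * d / 1000
T_surf = 309.38 - 81.380 * 3646.0 / 1000
T_surf = 12.669 deg C


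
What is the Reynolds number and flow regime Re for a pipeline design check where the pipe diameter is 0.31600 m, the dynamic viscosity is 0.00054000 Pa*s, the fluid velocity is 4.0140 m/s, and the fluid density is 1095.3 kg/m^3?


Step 1: Re = rho*vel*D/mu = 1095.3*4.014*0.316/0.00054 = 2.5728e+06
Step 2: Re = 2.5728e+06 > 4000, so flow is turbulent.
Re = 2.5728e+06 (turbulent)


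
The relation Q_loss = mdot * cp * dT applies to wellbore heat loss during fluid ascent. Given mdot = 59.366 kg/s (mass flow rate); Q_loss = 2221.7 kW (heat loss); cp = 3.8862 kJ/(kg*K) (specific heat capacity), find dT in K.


dT = Q_loss / (mdot * cp)
dT = 2221.7 / (59.366 * 3.8862)
dT = 9.6299 K


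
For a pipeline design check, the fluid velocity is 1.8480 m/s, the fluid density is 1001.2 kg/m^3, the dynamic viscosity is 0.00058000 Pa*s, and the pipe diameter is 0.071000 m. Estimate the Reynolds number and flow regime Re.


Step 1: Re = rho*vel*D/mu = 1001.2*1.848*0.071/0.00058 = 2.2649e+05
Step 2: Re = 2.2649e+05 > 4000, so flow is turbulent.
Re = 2.2649e+05 (turbulent)


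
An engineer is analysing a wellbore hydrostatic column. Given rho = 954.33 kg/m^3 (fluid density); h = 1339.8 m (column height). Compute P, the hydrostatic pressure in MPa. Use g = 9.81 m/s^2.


P = rho * g * h / 1e6
P = 954.33 * 9.81 * 1339.8 / 1e6
P = 12.543 MPa


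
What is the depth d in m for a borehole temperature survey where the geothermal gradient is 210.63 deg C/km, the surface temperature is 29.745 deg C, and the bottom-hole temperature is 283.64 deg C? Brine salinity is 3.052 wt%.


d = (T_d - T_surf) / grad * 1000
d = (283.64 - 29.745) / 210.63 * 1000
d = 1205.4 m


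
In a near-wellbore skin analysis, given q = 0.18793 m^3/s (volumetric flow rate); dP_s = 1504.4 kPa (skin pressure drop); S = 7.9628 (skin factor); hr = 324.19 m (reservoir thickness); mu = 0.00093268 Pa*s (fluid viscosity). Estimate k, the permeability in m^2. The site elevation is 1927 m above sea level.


k = S*q*mu / (2*pi*dP_s*1000*hr)
k = 7.9628*0.18793*0.00093268 / (2*pi*1504.4*1000*324.19)
k = 4.5546e-13 m^2


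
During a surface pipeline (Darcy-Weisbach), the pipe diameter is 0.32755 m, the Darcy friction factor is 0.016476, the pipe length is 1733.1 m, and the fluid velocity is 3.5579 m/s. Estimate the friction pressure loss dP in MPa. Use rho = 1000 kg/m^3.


dP = f * (L/D) * (rho*vel^2/2) / 1000
dP = 0.016476 * (1733.1/0.32755) * (1000*3.5579^2/2) / 1000
dP = 551.7664 kPa
Convert: 551.7664 kPa * 0.001 = 0.55177 MPa
dP = 0.55177 MPa


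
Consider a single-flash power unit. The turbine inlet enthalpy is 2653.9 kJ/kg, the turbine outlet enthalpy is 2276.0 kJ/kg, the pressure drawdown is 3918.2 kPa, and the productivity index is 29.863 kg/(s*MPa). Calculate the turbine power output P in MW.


Step 1: mdot = PI * dP / 1000 = 29.863 * 3918.2 / 1000 = 117.0092 kg/s
Step 2: P = mdot*(h_in - h_out)/1000 = 117.0092*(2653.9 - 2276.0)/1000 = 44.218 MW
P = 44.218 MW


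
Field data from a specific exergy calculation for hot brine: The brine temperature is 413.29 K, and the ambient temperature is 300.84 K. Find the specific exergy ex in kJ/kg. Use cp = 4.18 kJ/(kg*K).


ex = cp * ((T_b - T_0) - T_0 * ln(T_b/T_0))
ex = 4.18 * ((413.29 - 300.84) - 300.84 * ln(413.29/300.84))
ex = 70.692 kJ/kg


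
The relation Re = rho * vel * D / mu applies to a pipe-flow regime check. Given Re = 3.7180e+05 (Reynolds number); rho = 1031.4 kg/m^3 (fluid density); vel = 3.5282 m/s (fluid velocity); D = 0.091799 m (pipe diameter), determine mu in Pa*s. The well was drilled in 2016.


mu = rho * vel * D / Re
mu = 1031.4 * 3.5282 * 0.091799 / 3.7180e+05
mu = 0.00089848 Pa*s


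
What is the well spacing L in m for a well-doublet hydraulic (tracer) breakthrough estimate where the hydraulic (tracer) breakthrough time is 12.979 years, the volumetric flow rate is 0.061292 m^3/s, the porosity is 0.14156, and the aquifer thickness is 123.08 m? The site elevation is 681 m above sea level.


L = sqrt(t_bt*365.25*86400*3*Qv / (pi*hr*phi))
L = sqrt(12.979*365.25*86400*3*0.061292 / (pi*123.08*0.14156))
L = 1173.0 m


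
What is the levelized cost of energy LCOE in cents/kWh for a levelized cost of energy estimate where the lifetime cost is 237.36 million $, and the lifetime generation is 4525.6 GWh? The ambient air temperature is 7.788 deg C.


LCOE = C_tot / E_tot * 100
LCOE = 237.36 / 4525.6 * 100
LCOE = 5.2448 cents/kWh


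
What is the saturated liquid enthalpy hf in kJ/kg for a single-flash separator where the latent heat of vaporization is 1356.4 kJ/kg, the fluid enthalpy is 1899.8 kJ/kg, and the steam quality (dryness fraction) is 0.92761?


hf = h - x * hfg
hf = 1899.8 - 0.92761 * 1356.4
hf = 641.59 kJ/kg


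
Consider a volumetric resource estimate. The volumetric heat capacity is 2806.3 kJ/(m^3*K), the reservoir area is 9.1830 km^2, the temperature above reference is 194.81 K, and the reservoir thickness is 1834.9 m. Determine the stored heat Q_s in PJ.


Step 1: Vr = A*1e6*hr = 9.183*1e6*1834.9 = 1.684989e+10 m^3
Step 2: Q_s = Vr*rhoc*dT/1e12 = 1.684989e+10*2806.3*194.81/1e12 = 9211.8 PJ
Q_s = 9211.8 PJ


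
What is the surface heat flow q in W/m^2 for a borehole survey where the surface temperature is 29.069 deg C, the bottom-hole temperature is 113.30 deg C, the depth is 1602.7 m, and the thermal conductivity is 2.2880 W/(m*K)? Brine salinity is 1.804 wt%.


Step 1: grad = (T_d - T_surf)/d * 1000 = (113.3 - 29.069)/1602.7 * 1000 = 52.55569 deg C/km
Step 2: q = k * grad / 1000 = 2.288 * 52.55569 / 1000 = 0.12025 W/m^2
q = 0.12025 W/m^2


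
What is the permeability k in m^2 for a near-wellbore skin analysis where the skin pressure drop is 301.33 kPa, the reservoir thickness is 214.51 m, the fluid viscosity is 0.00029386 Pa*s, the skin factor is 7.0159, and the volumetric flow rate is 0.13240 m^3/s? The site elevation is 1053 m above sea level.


k = S*q*mu / (2*pi*dP_s*1000*hr)
k = 7.0159*0.13240*0.00029386 / (2*pi*301.33*1000*214.51)
k = 6.7211e-13 m^2


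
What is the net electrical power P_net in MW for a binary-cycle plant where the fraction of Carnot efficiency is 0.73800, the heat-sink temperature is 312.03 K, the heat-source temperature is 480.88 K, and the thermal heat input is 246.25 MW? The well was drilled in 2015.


Step 1: eta = (1 - Tc/Th)*f = (1 - 312.03/480.88)*0.738 = 0.2591318
Step 2: P_net = eta * Q_in = 0.2591318 * 246.25 = 63.811 MW
P_net = 63.811 MW


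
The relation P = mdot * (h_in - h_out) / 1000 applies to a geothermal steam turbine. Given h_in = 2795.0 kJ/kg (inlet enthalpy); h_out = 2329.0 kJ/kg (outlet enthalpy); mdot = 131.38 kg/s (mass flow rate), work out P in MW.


P = mdot * (h_in - h_out) / 1000
P = 131.38 * (2795.0 - 2329.0) / 1000
P = 61.223 MW


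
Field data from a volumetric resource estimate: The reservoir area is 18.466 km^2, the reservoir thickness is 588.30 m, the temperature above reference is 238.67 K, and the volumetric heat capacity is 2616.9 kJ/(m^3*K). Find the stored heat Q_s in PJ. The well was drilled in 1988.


Step 1: Vr = A*1e6*hr = 18.466*1e6*588.3 = 1.086355e+10 m^3
Step 2: Q_s = Vr*rhoc*dT/1e12 = 1.086355e+10*2616.9*238.67/1e12 = 6785.1 PJ
Q_s = 6785.1 PJ


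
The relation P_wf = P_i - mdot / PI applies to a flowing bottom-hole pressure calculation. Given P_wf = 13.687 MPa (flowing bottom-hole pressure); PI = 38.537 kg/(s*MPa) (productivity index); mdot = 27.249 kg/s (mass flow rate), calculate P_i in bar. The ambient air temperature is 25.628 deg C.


P_i = P_wf + mdot / PI
P_i = 13.687 + 27.249 / 38.537
P_i = 14.39409 MPa
Convert: 14.39409 MPa * 10.0 = 143.94 bar
P_i = 143.94 bar


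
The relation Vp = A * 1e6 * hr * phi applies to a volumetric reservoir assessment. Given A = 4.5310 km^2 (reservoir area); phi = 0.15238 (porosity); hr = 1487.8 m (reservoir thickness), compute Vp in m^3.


Vp = A * 1e6 * hr * phi
Vp = 4.5310 * 1e6 * 1487.8 * 0.15238
Vp = 1.0272e+09 m^3


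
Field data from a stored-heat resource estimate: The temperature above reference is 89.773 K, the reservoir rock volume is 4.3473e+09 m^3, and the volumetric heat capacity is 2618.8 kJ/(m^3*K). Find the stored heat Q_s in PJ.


Q_s = Vr * rhoc * dT / 1e12
Q_s = 4.3473e+09 * 2618.8 * 89.773 / 1e12
Q_s = 1022.0 PJ


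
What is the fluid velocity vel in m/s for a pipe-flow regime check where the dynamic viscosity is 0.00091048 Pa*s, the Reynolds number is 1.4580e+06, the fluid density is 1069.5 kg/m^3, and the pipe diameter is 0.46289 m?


vel = Re * mu / (rho * D)
vel = 1.4580e+06 * 0.00091048 / (1069.5 * 0.46289)
vel = 2.6814 m/s


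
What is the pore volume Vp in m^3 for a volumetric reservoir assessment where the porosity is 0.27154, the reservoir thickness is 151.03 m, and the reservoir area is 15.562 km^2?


Vp = A * 1e6 * hr * phi
Vp = 15.562 * 1e6 * 151.03 * 0.27154
Vp = 6.3821e+08 m^3


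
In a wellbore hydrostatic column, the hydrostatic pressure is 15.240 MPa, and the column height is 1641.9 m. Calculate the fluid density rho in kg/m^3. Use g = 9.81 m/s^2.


rho = P * 1e6 / (g * h)
rho = 15.240 * 1e6 / (9.81 * 1641.9)
rho = 946.17 kg/m^3


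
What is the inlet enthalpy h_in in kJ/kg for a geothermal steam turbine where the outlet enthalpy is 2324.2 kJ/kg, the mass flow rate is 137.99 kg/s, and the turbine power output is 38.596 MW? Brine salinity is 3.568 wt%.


h_in = h_out + P * 1000 / mdot
h_in = 2324.2 + 38.596 * 1000 / 137.99
h_in = 2603.9 kJ/kg


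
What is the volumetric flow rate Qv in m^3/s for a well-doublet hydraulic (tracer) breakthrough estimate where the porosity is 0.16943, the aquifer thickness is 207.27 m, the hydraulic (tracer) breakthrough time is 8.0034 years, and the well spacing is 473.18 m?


Qv = pi*hr*phi*L^2 / (3*t_bt*365.25*86400)
Qv = pi*207.27*0.16943*473.18^2 / (3*8.0034*365.25*86400)
Qv = 0.032601 m^3/s
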